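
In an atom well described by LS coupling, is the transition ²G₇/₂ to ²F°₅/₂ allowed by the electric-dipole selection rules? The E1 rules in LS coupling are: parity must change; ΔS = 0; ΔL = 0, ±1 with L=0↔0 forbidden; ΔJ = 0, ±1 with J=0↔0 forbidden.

allowed

Reading off the term symbols: S 1/2→1/2, L 4→3, J 7/2→5/2, parity even→odd.
Parity must change: even → odd — passes.
ΔS = 0: S: 1/2 → 1/2 — passes.
ΔL = 0, ±1 (not L=0↔0): L: 4 → 3, ΔL = -1 — passes.
ΔJ = 0, ±1 (not J=0↔0): J: 7/2 → 5/2, ΔJ = -1 — passes.
All four E1 rules are satisfied.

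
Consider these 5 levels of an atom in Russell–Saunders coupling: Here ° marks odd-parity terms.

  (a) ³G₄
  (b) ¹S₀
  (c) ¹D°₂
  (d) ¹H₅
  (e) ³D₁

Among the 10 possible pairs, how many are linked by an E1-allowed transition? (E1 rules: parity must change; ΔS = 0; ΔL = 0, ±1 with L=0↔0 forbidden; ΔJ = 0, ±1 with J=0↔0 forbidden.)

(a)–(b): forbidden (parity, ΔS, ΔL, ΔJ).
(a)–(c): forbidden (ΔS, ΔL, ΔJ).
(a)–(d): forbidden (parity, ΔS).
(a)–(e): forbidden (parity, ΔL, ΔJ).
(b)–(c): forbidden (ΔL, ΔJ).
(b)–(d): forbidden (parity, ΔL, ΔJ).
(b)–(e): forbidden (parity, ΔS, ΔL).
(c)–(d): forbidden (ΔL, ΔJ).
(c)–(e): forbidden (ΔS).
(d)–(e): forbidden (parity, ΔS, ΔL, ΔJ).
Allowed pairs: 0 of 10.

0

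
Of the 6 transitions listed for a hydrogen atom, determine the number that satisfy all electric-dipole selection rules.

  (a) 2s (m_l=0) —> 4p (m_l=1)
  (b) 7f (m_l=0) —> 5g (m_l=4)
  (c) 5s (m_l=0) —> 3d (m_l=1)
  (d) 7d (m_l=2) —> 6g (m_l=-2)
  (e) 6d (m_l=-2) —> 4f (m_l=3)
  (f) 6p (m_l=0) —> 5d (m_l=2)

(a) allowed
(b) forbidden — Δm_l = +4 (E1 requires Δm_l = 0, ±1)
(c) forbidden — Δl = +2 (E1 requires Δl = ±1)
(d) forbidden — Δl = +2 (E1 requires Δl = ±1); Δm_l = -4 (E1 requires Δm_l = 0, ±1)
(e) forbidden — Δm_l = +5 (E1 requires Δm_l = 0, ±1)
(f) forbidden — Δm_l = +2 (E1 requires Δm_l = 0, ±1)
Total allowed: 1 of 6.

1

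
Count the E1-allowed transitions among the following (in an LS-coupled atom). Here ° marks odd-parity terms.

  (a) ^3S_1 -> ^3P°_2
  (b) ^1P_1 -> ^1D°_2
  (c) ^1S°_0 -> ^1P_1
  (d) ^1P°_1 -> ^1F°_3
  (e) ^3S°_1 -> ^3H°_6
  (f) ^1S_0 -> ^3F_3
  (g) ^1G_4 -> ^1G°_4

4

(a) allowed
(b) allowed
(c) allowed
(d) forbidden (parity, ΔL, ΔJ fail)
(e) forbidden (parity, ΔL, ΔJ fail)
(f) forbidden (parity, ΔS, ΔL, ΔJ fail)
(g) allowed
Total allowed: 4 of 7.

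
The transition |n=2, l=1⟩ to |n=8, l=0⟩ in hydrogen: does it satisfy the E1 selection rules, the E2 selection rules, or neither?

Δl = 0 − 1 = -1; l_i + l_f = 1.
E1 (Δl = ±1): satisfied.
E2 (Δl = 0,±2, l_i+l_f ≥ 2): not satisfied.

E1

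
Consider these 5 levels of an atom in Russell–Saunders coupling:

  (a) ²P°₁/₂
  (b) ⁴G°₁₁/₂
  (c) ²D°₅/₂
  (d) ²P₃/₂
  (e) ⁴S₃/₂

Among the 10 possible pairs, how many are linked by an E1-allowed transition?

2

(a)–(b): forbidden (parity, ΔS, ΔL, ΔJ).
(a)–(c): forbidden (parity, ΔJ).
(a)–(d): allowed.
(a)–(e): forbidden (ΔS).
(b)–(c): forbidden (parity, ΔS, ΔL, ΔJ).
(b)–(d): forbidden (ΔS, ΔL, ΔJ).
(b)–(e): forbidden (ΔL, ΔJ).
(c)–(d): allowed.
(c)–(e): forbidden (ΔS, ΔL).
(d)–(e): forbidden (parity, ΔS).
Allowed pairs: 2 of 10.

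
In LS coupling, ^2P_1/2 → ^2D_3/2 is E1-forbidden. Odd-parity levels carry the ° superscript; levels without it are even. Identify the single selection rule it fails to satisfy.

parity

Parity must change: even → even — ✗.
ΔS = 0: S: 1/2 → 1/2 — ✓.
ΔL = 0, ±1 (not L=0↔0): L: 1 → 2, ΔL = +1 — ✓.
ΔJ = 0, ±1 (not J=0↔0): J: 1/2 → 3/2, ΔJ = +1 — ✓.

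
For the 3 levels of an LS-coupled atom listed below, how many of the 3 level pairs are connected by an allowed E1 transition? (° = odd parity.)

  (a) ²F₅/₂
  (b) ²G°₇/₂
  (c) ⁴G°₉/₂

1

(a)–(b): allowed.
(a)–(c): forbidden (ΔS, ΔJ).
(b)–(c): forbidden (parity, ΔS).
Allowed pairs: 1 of 3.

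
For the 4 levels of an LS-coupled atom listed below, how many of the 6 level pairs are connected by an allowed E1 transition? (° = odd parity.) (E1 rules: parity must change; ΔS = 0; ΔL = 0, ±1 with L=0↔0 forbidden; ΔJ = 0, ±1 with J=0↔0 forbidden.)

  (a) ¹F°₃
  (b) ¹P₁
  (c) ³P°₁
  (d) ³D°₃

0

(a)–(b): forbidden (ΔL, ΔJ).
(a)–(c): forbidden (parity, ΔS, ΔL, ΔJ).
(a)–(d): forbidden (parity, ΔS).
(b)–(c): forbidden (ΔS).
(b)–(d): forbidden (ΔS, ΔJ).
(c)–(d): forbidden (parity, ΔJ).
Allowed pairs: 0 of 6.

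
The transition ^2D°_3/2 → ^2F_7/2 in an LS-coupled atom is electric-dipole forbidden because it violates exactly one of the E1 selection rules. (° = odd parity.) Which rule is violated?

the ΔJ = 0, ±1 rule

Reading off the term symbols: S 1/2→1/2, L 2→3, J 3/2→7/2, parity odd→even.
Parity must change: odd → even — passes.
ΔS = 0: S: 1/2 → 1/2 — passes.
ΔL = 0, ±1 (not L=0↔0): L: 2 → 3, ΔL = +1 — passes.
ΔJ = 0, ±1 (not J=0↔0): J: 3/2 → 7/2, ΔJ = +2 — fails.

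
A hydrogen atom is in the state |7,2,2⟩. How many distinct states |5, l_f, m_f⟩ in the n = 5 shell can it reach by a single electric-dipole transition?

E1 requires Δl = ±1, so l_f ∈ {1, 3}; with 0 ≤ l_f ≤ n_f−1 = 4, the allowed l_f values are {1, 3}.
For l_f = 1: m_f ∈ {m_i−1, m_i, m_i+1} ∩ [−1, 1] = {1} → 1 state.
For l_f = 3: m_f ∈ {m_i−1, m_i, m_i+1} ∩ [−3, 3] = {1, 2, 3} → 3 states.
Total: 4.

4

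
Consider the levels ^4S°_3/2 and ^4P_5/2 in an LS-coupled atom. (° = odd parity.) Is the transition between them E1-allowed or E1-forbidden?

Initial level: S=3/2, L=0, J=3/2, parity odd. Final level: S=3/2, L=1, J=5/2, parity even.
Parity must change: odd → even — passes.
ΔS = 0: S: 3/2 → 3/2 — passes.
ΔL = 0, ±1 (not L=0↔0): L: 0 → 1, ΔL = +1 — passes.
ΔJ = 0, ±1 (not J=0↔0): J: 3/2 → 5/2, ΔJ = +1 — passes.
All four E1 rules are satisfied.

allowed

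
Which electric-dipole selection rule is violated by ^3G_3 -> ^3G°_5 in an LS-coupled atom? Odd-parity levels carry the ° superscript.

Reading off the term symbols: S 1→1, L 4→4, J 3→5, parity even→odd.
Parity must change: even → odd — ✓.
ΔS = 0: S: 1 → 1 — ✓.
ΔL = 0, ±1 (not L=0↔0): L: 4 → 4, ΔL = +0 — ✓.
ΔJ = 0, ±1 (not J=0↔0): J: 3 → 5, ΔJ = +2 — ✗.

the ΔJ = 0, ±1 rule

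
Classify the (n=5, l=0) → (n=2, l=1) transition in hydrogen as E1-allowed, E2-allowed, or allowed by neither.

Δl = 1 − 0 = +1; l_i + l_f = 1.
E1 (Δl = ±1): satisfied.
E2 (Δl = 0,±2, l_i+l_f ≥ 2): not satisfied.

E1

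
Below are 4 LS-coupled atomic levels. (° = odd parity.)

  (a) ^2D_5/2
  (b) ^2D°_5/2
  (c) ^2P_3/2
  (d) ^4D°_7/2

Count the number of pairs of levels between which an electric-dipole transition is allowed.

(a)–(b): allowed.
(a)–(c): forbidden (parity).
(a)–(d): forbidden (ΔS).
(b)–(c): allowed.
(b)–(d): forbidden (parity, ΔS).
(c)–(d): forbidden (ΔS, ΔJ).
Allowed pairs: 2 of 6.

2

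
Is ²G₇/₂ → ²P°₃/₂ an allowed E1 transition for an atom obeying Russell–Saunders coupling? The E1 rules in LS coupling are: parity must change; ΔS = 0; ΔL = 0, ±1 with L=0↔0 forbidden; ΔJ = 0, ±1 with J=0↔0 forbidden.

Initial level: S=1/2, L=4, J=7/2, parity even. Final level: S=1/2, L=1, J=3/2, parity odd.
Parity must change: even → odd — ✓.
ΔJ = 0, ±1 (not J=0↔0): J: 7/2 → 3/2, ΔJ = -2 — ✗.
ΔL = 0, ±1 (not L=0↔0): L: 4 → 1, ΔL = -3 — ✗.
ΔS = 0: S: 1/2 → 1/2 — ✓.
Rule(s) violated: ΔL, ΔJ.

forbidden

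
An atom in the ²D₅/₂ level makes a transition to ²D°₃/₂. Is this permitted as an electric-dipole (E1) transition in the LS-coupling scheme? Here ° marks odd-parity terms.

allowed

Reading off the term symbols: S 1/2→1/2, L 2→2, J 5/2→3/2, parity even→odd.
ΔL = 0, ±1 (not L=0↔0): L: 2 → 2, ΔL = +0 — satisfied.
ΔS = 0: S: 1/2 → 1/2 — satisfied.
Parity must change: even → odd — satisfied.
ΔJ = 0, ±1 (not J=0↔0): J: 5/2 → 3/2, ΔJ = -1 — satisfied.
All four E1 rules are satisfied.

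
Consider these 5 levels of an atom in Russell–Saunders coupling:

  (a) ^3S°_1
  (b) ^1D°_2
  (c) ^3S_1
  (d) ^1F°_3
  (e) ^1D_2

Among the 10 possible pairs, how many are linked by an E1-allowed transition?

2

(a)–(b): forbidden (parity, ΔS, ΔL).
(a)–(c): forbidden (ΔL).
(a)–(d): forbidden (parity, ΔS, ΔL, ΔJ).
(a)–(e): forbidden (ΔS, ΔL).
(b)–(c): forbidden (ΔS, ΔL).
(b)–(d): forbidden (parity).
(b)–(e): allowed.
(c)–(d): forbidden (ΔS, ΔL, ΔJ).
(c)–(e): forbidden (parity, ΔS, ΔL).
(d)–(e): allowed.
Allowed pairs: 2 of 10.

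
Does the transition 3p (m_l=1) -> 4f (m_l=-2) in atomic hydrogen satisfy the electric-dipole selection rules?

forbidden

Δl = 3 − 1 = +2; the E1 rule Δl = ±1 is fails.
Δm_l = -2 − (1) = -3. E1 requires Δm_l = 0, ±1: fails.
The transition is electric-dipole forbidden.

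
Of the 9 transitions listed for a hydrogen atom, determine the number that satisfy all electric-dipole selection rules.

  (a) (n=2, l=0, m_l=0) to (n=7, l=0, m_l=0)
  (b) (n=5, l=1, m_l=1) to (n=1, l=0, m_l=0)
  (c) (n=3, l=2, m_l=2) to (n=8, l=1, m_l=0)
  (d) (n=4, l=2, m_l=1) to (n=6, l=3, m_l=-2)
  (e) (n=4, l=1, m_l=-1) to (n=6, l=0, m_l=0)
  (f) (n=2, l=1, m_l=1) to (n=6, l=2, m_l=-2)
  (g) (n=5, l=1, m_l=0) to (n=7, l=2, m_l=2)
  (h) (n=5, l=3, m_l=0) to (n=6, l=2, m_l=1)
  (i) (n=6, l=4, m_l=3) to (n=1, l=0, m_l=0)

(a) forbidden — Δl = +0 (E1 requires Δl = ±1)
(b) allowed
(c) forbidden — Δm_l = -2 (E1 requires Δm_l = 0, ±1)
(d) forbidden — Δm_l = -3 (E1 requires Δm_l = 0, ±1)
(e) allowed
(f) forbidden — Δm_l = -3 (E1 requires Δm_l = 0, ±1)
(g) forbidden — Δm_l = +2 (E1 requires Δm_l = 0, ±1)
(h) allowed
(i) forbidden — Δl = -4 (E1 requires Δl = ±1); Δm_l = -3 (E1 requires Δm_l = 0, ±1)
Total allowed: 3 of 9.

3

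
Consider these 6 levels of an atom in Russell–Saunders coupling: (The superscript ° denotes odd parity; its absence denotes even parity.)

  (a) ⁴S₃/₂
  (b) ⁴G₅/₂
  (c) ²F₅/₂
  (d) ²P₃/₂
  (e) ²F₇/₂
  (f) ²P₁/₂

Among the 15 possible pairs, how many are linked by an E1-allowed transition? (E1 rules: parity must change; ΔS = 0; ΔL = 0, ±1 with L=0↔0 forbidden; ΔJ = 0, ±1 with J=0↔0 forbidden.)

(a)–(b): forbidden (parity, ΔL).
(a)–(c): forbidden (parity, ΔS, ΔL).
(a)–(d): forbidden (parity, ΔS).
(a)–(e): forbidden (parity, ΔS, ΔL, ΔJ).
(a)–(f): forbidden (parity, ΔS).
(b)–(c): forbidden (parity, ΔS).
(b)–(d): forbidden (parity, ΔS, ΔL).
(b)–(e): forbidden (parity, ΔS).
(b)–(f): forbidden (parity, ΔS, ΔL, ΔJ).
(c)–(d): forbidden (parity, ΔL).
(c)–(e): forbidden (parity).
(c)–(f): forbidden (parity, ΔL, ΔJ).
(d)–(e): forbidden (parity, ΔL, ΔJ).
(d)–(f): forbidden (parity).
(e)–(f): forbidden (parity, ΔL, ΔJ).
Allowed pairs: 0 of 15.

0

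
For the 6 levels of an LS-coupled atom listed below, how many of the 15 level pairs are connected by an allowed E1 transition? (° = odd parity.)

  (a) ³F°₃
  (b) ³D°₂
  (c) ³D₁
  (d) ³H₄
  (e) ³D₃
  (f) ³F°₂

(a)–(b): forbidden (parity).
(a)–(c): forbidden (ΔJ).
(a)–(d): forbidden (ΔL).
(a)–(e): allowed.
(a)–(f): forbidden (parity).
(b)–(c): allowed.
(b)–(d): forbidden (ΔL, ΔJ).
(b)–(e): allowed.
(b)–(f): forbidden (parity).
(c)–(d): forbidden (parity, ΔL, ΔJ).
(c)–(e): forbidden (parity, ΔJ).
(c)–(f): allowed.
(d)–(e): forbidden (parity, ΔL).
(d)–(f): forbidden (ΔL, ΔJ).
(e)–(f): allowed.
Allowed pairs: 5 of 15.

5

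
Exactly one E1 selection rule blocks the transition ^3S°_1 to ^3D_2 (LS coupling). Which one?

Initial level: S=1, L=0, J=1, parity odd. Final level: S=1, L=2, J=2, parity even.
Parity must change: odd → even — passes.
ΔS = 0: S: 1 → 1 — passes.
ΔL = 0, ±1 (not L=0↔0): L: 0 → 2, ΔL = +2 — fails.
ΔJ = 0, ±1 (not J=0↔0): J: 1 → 2, ΔJ = +1 — passes.

the ΔL = 0, ±1 rule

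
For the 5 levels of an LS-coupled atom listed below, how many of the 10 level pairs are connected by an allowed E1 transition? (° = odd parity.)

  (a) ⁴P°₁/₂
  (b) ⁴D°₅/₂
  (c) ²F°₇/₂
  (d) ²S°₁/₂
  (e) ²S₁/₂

(a)–(b): forbidden (parity, ΔJ).
(a)–(c): forbidden (parity, ΔS, ΔL, ΔJ).
(a)–(d): forbidden (parity, ΔS).
(a)–(e): forbidden (ΔS).
(b)–(c): forbidden (parity, ΔS).
(b)–(d): forbidden (parity, ΔS, ΔL, ΔJ).
(b)–(e): forbidden (ΔS, ΔL, ΔJ).
(c)–(d): forbidden (parity, ΔL, ΔJ).
(c)–(e): forbidden (ΔL, ΔJ).
(d)–(e): forbidden (ΔL).
Allowed pairs: 0 of 10.

0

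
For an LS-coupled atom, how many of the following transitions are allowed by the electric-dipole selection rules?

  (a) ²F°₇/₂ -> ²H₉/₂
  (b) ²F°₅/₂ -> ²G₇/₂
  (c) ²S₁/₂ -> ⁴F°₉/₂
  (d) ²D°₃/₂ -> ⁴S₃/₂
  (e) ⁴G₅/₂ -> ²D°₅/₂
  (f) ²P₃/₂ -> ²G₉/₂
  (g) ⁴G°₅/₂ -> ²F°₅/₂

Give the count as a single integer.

1

(a) forbidden (ΔL fails)
(b) allowed
(c) forbidden (ΔS, ΔL, ΔJ fail)
(d) forbidden (ΔS, ΔL fail)
(e) forbidden (ΔS, ΔL fail)
(f) forbidden (parity, ΔL, ΔJ fail)
(g) forbidden (parity, ΔS fail)
Total allowed: 1 of 7.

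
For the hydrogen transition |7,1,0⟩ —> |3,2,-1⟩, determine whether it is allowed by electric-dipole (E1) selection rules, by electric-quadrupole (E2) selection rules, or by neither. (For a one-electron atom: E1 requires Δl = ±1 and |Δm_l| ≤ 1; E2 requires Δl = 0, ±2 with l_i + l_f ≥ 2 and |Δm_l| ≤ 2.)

Δl = 2 − 1 = +1; l_i + l_f = 3.
Δm_l = -1.
E1 (Δl = ±1, |Δm_l| ≤ 1): satisfied.
E2 (Δl = 0,±2, l_i+l_f ≥ 2, |Δm_l| ≤ 2): not satisfied.

E1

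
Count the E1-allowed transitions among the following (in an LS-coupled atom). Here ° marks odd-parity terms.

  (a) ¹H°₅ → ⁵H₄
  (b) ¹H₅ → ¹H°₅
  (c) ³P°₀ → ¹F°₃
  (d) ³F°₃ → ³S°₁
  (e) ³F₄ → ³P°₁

1

(a) forbidden (ΔS fails)
(b) allowed
(c) forbidden (parity, ΔS, ΔL, ΔJ fail)
(d) forbidden (parity, ΔL, ΔJ fail)
(e) forbidden (ΔL, ΔJ fail)
Total allowed: 1 of 5.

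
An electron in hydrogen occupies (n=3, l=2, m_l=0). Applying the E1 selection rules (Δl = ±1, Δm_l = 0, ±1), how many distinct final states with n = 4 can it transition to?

6

E1 requires Δl = ±1, so l_f ∈ {1, 3}; with 0 ≤ l_f ≤ n_f−1 = 3, the allowed l_f values are {1, 3}.
For l_f = 1: m_f ∈ {m_i−1, m_i, m_i+1} ∩ [−1, 1] = {-1, 0, 1} → 3 states.
For l_f = 3: m_f ∈ {m_i−1, m_i, m_i+1} ∩ [−3, 3] = {-1, 0, 1} → 3 states.
Total: 6.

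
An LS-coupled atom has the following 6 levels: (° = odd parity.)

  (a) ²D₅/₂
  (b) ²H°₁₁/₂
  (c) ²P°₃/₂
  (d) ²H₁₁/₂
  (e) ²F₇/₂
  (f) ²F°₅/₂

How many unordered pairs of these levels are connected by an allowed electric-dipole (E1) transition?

4

(a)–(b): forbidden (ΔL, ΔJ).
(a)–(c): allowed.
(a)–(d): forbidden (parity, ΔL, ΔJ).
(a)–(e): forbidden (parity).
(a)–(f): allowed.
(b)–(c): forbidden (parity, ΔL, ΔJ).
(b)–(d): allowed.
(b)–(e): forbidden (ΔL, ΔJ).
(b)–(f): forbidden (parity, ΔL, ΔJ).
(c)–(d): forbidden (ΔL, ΔJ).
(c)–(e): forbidden (ΔL, ΔJ).
(c)–(f): forbidden (parity, ΔL).
(d)–(e): forbidden (parity, ΔL, ΔJ).
(d)–(f): forbidden (ΔL, ΔJ).
(e)–(f): allowed.
Allowed pairs: 4 of 15.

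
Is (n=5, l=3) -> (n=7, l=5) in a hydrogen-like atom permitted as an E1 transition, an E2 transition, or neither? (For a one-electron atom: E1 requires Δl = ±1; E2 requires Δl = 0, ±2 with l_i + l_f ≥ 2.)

Δl = 5 − 3 = +2; l_i + l_f = 8.
E1 (Δl = ±1): not satisfied.
E2 (Δl = 0,±2, l_i+l_f ≥ 2): satisfied.

E2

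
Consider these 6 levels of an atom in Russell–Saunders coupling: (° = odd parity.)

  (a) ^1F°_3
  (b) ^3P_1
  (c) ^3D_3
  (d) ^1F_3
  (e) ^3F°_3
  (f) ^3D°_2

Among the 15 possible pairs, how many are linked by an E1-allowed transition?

(a)–(b): forbidden (ΔS, ΔL, ΔJ).
(a)–(c): forbidden (ΔS).
(a)–(d): allowed.
(a)–(e): forbidden (parity, ΔS).
(a)–(f): forbidden (parity, ΔS).
(b)–(c): forbidden (parity, ΔJ).
(b)–(d): forbidden (parity, ΔS, ΔL, ΔJ).
(b)–(e): forbidden (ΔL, ΔJ).
(b)–(f): allowed.
(c)–(d): forbidden (parity, ΔS).
(c)–(e): allowed.
(c)–(f): allowed.
(d)–(e): forbidden (ΔS).
(d)–(f): forbidden (ΔS).
(e)–(f): forbidden (parity).
Allowed pairs: 4 of 15.

4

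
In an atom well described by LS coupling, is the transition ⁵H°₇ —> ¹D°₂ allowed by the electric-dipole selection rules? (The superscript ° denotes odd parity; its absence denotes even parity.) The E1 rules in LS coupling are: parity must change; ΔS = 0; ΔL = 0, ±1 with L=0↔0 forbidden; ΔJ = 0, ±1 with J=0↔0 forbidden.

forbidden

Initial level: S=2, L=5, J=7, parity odd. Final level: S=0, L=2, J=2, parity odd.
Parity must change: odd → odd — violated.
ΔS = 0: S: 2 → 0 — violated.
ΔL = 0, ±1 (not L=0↔0): L: 5 → 2, ΔL = -3 — violated.
ΔJ = 0, ±1 (not J=0↔0): J: 7 → 2, ΔJ = -5 — violated.
Rule(s) violated: parity, ΔS, ΔL, ΔJ.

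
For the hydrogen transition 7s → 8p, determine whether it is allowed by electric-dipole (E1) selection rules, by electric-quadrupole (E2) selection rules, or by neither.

E1

Δl = 1 − 0 = +1; l_i + l_f = 1.
E1 (Δl = ±1): satisfied.
E2 (Δl = 0,±2, l_i+l_f ≥ 2): not satisfied.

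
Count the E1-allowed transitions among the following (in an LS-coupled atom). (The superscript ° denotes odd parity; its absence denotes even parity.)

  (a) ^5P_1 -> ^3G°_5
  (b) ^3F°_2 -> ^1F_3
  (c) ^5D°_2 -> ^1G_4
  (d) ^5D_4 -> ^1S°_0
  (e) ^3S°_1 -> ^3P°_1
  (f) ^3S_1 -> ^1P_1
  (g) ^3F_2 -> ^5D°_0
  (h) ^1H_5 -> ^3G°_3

(a) forbidden (ΔS, ΔL, ΔJ fail)
(b) forbidden (ΔS fails)
(c) forbidden (ΔS, ΔL, ΔJ fail)
(d) forbidden (ΔS, ΔL, ΔJ fail)
(e) forbidden (parity fails)
(f) forbidden (parity, ΔS fail)
(g) forbidden (ΔS, ΔJ fail)
(h) forbidden (ΔS, ΔJ fail)
Total allowed: 0 of 8.

0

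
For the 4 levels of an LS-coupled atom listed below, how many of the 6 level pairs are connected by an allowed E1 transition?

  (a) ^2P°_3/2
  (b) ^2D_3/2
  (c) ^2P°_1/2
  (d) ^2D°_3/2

(a)–(b): allowed.
(a)–(c): forbidden (parity).
(a)–(d): forbidden (parity).
(b)–(c): allowed.
(b)–(d): allowed.
(c)–(d): forbidden (parity).
Allowed pairs: 3 of 6.

3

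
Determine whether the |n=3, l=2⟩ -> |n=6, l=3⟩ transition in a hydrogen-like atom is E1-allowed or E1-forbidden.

allowed

l: 2 → 3 (Δl = +1). Δl = ±1 ✓.
All E1 selection rules are satisfied.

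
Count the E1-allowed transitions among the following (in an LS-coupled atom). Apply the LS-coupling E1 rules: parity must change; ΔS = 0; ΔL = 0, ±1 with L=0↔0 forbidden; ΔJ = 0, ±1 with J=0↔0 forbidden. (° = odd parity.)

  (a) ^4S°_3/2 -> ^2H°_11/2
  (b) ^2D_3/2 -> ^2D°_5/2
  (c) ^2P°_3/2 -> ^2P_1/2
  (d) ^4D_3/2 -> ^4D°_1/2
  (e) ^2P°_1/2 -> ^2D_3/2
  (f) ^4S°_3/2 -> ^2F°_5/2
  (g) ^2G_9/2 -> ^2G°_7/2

5

(a) forbidden (parity, ΔS, ΔL, ΔJ fail)
(b) allowed
(c) allowed
(d) allowed
(e) allowed
(f) forbidden (parity, ΔS, ΔL fail)
(g) allowed
Total allowed: 5 of 7.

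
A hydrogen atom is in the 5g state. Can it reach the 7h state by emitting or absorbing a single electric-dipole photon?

l: 4 → 5 (Δl = +1). Δl = ±1 passes.
All E1 selection rules are satisfied.

allowed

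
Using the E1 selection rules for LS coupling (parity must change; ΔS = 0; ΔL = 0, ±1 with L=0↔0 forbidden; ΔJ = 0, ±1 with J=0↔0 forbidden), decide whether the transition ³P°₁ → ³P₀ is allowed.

allowed

Parity must change: odd → even — ok.
ΔS = 0: S: 1 → 1 — ok.
ΔL = 0, ±1 (not L=0↔0): L: 1 → 1, ΔL = +0 — ok.
ΔJ = 0, ±1 (not J=0↔0): J: 1 → 0, ΔJ = -1 — ok.
All four E1 rules are satisfied.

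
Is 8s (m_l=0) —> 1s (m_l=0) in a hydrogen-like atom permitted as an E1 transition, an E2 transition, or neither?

Δl = 0 − 0 = +0; l_i + l_f = 0.
Δm_l = +0.
E1 (Δl = ±1, |Δm_l| ≤ 1): not satisfied.
E2 (Δl = 0,±2, l_i+l_f ≥ 2, |Δm_l| ≤ 2): not satisfied.

neither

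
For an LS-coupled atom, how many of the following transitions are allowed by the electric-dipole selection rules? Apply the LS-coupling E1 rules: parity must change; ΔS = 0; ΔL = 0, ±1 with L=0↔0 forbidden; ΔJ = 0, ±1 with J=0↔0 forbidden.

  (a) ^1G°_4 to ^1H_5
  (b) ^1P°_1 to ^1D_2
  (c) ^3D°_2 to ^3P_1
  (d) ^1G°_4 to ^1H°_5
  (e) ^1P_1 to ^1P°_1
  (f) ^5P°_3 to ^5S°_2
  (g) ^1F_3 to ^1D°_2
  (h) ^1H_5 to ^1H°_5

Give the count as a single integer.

(a) allowed
(b) allowed
(c) allowed
(d) forbidden (parity fails)
(e) allowed
(f) forbidden (parity fails)
(g) allowed
(h) allowed
Total allowed: 6 of 8.

6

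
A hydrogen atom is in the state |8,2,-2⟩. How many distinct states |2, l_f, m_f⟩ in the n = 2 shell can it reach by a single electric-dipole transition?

1

E1 requires Δl = ±1, so l_f ∈ {1, 3}; with 0 ≤ l_f ≤ n_f−1 = 1, the allowed l_f values are {1}.
For l_f = 1: m_f ∈ {m_i−1, m_i, m_i+1} ∩ [−1, 1] = {-1} → 1 state.
Total: 1.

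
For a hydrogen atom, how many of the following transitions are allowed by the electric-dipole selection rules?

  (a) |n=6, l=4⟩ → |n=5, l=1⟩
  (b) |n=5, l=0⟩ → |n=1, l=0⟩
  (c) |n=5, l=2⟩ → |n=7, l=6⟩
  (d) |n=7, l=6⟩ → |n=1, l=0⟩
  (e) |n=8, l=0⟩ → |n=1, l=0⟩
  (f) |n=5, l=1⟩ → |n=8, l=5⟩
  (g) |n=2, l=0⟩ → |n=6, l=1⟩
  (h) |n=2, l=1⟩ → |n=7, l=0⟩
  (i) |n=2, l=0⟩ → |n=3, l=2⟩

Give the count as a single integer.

2

(a) forbidden — Δl = -3 (E1 requires Δl = ±1)
(b) forbidden — Δl = +0 (E1 requires Δl = ±1)
(c) forbidden — Δl = +4 (E1 requires Δl = ±1)
(d) forbidden — Δl = -6 (E1 requires Δl = ±1)
(e) forbidden — Δl = +0 (E1 requires Δl = ±1)
(f) forbidden — Δl = +4 (E1 requires Δl = ±1)
(g) allowed
(h) allowed
(i) forbidden — Δl = +2 (E1 requires Δl = ±1)
Total allowed: 2 of 9.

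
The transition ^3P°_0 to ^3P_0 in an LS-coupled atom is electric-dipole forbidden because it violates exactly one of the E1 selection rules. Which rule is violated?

Parity must change: odd → even — ✓.
ΔS = 0: S: 1 → 1 — ✓.
ΔL = 0, ±1 (not L=0↔0): L: 1 → 1, ΔL = +0 — ✓.
ΔJ = 0, ±1 (not J=0↔0): J: 0 → 0, ΔJ = +0 — ✗.

the J=0 ↔ J=0 exclusion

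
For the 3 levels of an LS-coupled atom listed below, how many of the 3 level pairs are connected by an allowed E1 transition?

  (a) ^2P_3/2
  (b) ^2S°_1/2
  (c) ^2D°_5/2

2

(a)–(b): allowed.
(a)–(c): allowed.
(b)–(c): forbidden (parity, ΔL, ΔJ).
Allowed pairs: 2 of 3.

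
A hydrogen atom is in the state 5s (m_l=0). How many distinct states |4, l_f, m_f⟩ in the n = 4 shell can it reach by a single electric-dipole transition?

3

E1 requires Δl = ±1, so l_f ∈ {-1, 1}; with 0 ≤ l_f ≤ n_f−1 = 3, the allowed l_f values are {1}.
For l_f = 1: m_f ∈ {m_i−1, m_i, m_i+1} ∩ [−1, 1] = {-1, 0, 1} → 3 states.
Total: 3.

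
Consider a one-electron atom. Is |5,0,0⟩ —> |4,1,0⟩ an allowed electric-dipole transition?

Initial l = 0, final l = 1, so Δl = +1. E1 requires Δl = ±1: satisfied.
Δm_l = 0 − (0) = +0. E1 requires Δm_l = 0, ±1: satisfied.
All E1 selection rules are satisfied.

allowed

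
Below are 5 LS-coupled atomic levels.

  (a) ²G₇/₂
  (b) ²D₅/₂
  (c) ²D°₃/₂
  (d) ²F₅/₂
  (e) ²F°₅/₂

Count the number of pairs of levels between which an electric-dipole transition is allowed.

5

(a)–(b): forbidden (parity, ΔL).
(a)–(c): forbidden (ΔL, ΔJ).
(a)–(d): forbidden (parity).
(a)–(e): allowed.
(b)–(c): allowed.
(b)–(d): forbidden (parity).
(b)–(e): allowed.
(c)–(d): allowed.
(c)–(e): forbidden (parity).
(d)–(e): allowed.
Allowed pairs: 5 of 10.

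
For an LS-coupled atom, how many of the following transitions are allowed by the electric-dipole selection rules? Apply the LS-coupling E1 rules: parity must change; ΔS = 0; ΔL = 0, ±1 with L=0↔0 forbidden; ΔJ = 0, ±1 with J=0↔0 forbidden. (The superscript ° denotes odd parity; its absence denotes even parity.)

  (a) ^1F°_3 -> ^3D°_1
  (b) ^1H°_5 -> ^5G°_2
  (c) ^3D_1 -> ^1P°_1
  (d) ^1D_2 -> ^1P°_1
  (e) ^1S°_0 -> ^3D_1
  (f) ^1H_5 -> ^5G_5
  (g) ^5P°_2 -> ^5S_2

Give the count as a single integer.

2

(a) forbidden (parity, ΔS, ΔJ fail)
(b) forbidden (parity, ΔS, ΔJ fail)
(c) forbidden (ΔS fails)
(d) allowed
(e) forbidden (ΔS, ΔL fail)
(f) forbidden (parity, ΔS fail)
(g) allowed
Total allowed: 2 of 7.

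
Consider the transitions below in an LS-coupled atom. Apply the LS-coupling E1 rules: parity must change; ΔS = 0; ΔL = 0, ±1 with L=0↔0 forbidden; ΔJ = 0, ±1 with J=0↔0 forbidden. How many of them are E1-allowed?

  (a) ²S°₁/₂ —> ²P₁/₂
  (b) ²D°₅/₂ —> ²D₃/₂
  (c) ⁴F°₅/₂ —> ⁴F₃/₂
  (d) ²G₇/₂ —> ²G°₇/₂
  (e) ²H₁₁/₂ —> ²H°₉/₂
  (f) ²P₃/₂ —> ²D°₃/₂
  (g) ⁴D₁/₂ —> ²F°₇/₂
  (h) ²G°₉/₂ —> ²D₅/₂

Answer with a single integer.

6

(a) allowed
(b) allowed
(c) allowed
(d) allowed
(e) allowed
(f) allowed
(g) forbidden (ΔS, ΔJ fail)
(h) forbidden (ΔL, ΔJ fail)
Total allowed: 6 of 8.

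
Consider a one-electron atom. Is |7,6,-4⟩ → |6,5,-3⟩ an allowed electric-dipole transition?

allowed

l: 6 → 5 (Δl = -1). Δl = ±1 passes.
m_l: -4 → -3 (Δm_l = +1). |Δm_l| ≤ 1 passes.
All E1 selection rules are satisfied.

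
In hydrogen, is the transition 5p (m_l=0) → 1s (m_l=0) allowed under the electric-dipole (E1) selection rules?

allowed

Δl = 0 − 1 = -1; the E1 rule Δl = ±1 is ✓.
Δm_l = 0 − (0) = +0. E1 requires Δm_l = 0, ±1: ✓.
All E1 selection rules are satisfied.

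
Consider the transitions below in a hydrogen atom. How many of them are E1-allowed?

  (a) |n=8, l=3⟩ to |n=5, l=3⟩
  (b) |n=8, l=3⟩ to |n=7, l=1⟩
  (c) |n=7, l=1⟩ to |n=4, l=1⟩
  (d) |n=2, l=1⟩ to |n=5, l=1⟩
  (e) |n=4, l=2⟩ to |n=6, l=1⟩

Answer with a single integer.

1

(a) forbidden — Δl = +0 (E1 requires Δl = ±1)
(b) forbidden — Δl = -2 (E1 requires Δl = ±1)
(c) forbidden — Δl = +0 (E1 requires Δl = ±1)
(d) forbidden — Δl = +0 (E1 requires Δl = ±1)
(e) allowed
Total allowed: 1 of 5.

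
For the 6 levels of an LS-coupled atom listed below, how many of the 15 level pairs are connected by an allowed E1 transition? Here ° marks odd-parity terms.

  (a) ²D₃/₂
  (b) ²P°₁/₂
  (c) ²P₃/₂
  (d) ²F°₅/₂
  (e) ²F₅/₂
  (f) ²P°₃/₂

6

(a)–(b): allowed.
(a)–(c): forbidden (parity).
(a)–(d): allowed.
(a)–(e): forbidden (parity).
(a)–(f): allowed.
(b)–(c): allowed.
(b)–(d): forbidden (parity, ΔL, ΔJ).
(b)–(e): forbidden (ΔL, ΔJ).
(b)–(f): forbidden (parity).
(c)–(d): forbidden (ΔL).
(c)–(e): forbidden (parity, ΔL).
(c)–(f): allowed.
(d)–(e): allowed.
(d)–(f): forbidden (parity, ΔL).
(e)–(f): forbidden (ΔL).
Allowed pairs: 6 of 15.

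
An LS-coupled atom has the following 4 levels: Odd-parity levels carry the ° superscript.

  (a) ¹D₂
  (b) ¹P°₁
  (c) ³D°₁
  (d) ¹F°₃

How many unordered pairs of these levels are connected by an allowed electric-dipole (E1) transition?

(a)–(b): allowed.
(a)–(c): forbidden (ΔS).
(a)–(d): allowed.
(b)–(c): forbidden (parity, ΔS).
(b)–(d): forbidden (parity, ΔL, ΔJ).
(c)–(d): forbidden (parity, ΔS, ΔJ).
Allowed pairs: 2 of 6.

2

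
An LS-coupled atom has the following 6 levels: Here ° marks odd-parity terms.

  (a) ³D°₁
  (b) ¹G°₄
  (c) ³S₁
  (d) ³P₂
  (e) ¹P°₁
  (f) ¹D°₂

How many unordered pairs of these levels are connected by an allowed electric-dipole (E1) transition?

1

(a)–(b): forbidden (parity, ΔS, ΔL, ΔJ).
(a)–(c): forbidden (ΔL).
(a)–(d): allowed.
(a)–(e): forbidden (parity, ΔS).
(a)–(f): forbidden (parity, ΔS).
(b)–(c): forbidden (ΔS, ΔL, ΔJ).
(b)–(d): forbidden (ΔS, ΔL, ΔJ).
(b)–(e): forbidden (parity, ΔL, ΔJ).
(b)–(f): forbidden (parity, ΔL, ΔJ).
(c)–(d): forbidden (parity).
(c)–(e): forbidden (ΔS).
(c)–(f): forbidden (ΔS, ΔL).
(d)–(e): forbidden (ΔS).
(d)–(f): forbidden (ΔS).
(e)–(f): forbidden (parity).
Allowed pairs: 1 of 15.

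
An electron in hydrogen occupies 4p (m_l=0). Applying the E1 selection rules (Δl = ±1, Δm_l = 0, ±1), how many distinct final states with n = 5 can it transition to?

E1 requires Δl = ±1, so l_f ∈ {0, 2}; with 0 ≤ l_f ≤ n_f−1 = 4, the allowed l_f values are {0, 2}.
For l_f = 0: m_f ∈ {m_i−1, m_i, m_i+1} ∩ [−0, 0] = {0} → 1 state.
For l_f = 2: m_f ∈ {m_i−1, m_i, m_i+1} ∩ [−2, 2] = {-1, 0, 1} → 3 states.
Total: 4.

4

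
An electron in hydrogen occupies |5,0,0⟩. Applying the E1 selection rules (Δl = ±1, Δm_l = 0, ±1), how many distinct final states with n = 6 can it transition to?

3

E1 requires Δl = ±1, so l_f ∈ {-1, 1}; with 0 ≤ l_f ≤ n_f−1 = 5, the allowed l_f values are {1}.
For l_f = 1: m_f ∈ {m_i−1, m_i, m_i+1} ∩ [−1, 1] = {-1, 0, 1} → 3 states.
Total: 3.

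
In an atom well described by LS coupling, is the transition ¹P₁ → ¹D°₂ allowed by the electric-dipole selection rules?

allowed

ΔL = 0, ±1 (not L=0↔0): L: 1 → 2, ΔL = +1 — passes.
ΔJ = 0, ±1 (not J=0↔0): J: 1 → 2, ΔJ = +1 — passes.
Parity must change: even → odd — passes.
ΔS = 0: S: 0 → 0 — passes.
All four E1 rules are satisfied.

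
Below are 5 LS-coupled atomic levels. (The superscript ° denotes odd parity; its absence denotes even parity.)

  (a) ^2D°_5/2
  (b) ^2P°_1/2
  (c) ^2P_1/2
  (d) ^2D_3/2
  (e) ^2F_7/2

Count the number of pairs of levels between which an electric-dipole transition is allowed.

(a)–(b): forbidden (parity, ΔJ).
(a)–(c): forbidden (ΔJ).
(a)–(d): allowed.
(a)–(e): allowed.
(b)–(c): allowed.
(b)–(d): allowed.
(b)–(e): forbidden (ΔL, ΔJ).
(c)–(d): forbidden (parity).
(c)–(e): forbidden (parity, ΔL, ΔJ).
(d)–(e): forbidden (parity, ΔJ).
Allowed pairs: 4 of 10.

4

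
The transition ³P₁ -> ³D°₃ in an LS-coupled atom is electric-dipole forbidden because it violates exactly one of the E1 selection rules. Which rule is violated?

Reading off the term symbols: S 1→1, L 1→2, J 1→3, parity even→odd.
Parity must change: even → odd — passes.
ΔS = 0: S: 1 → 1 — passes.
ΔL = 0, ±1 (not L=0↔0): L: 1 → 2, ΔL = +1 — passes.
ΔJ = 0, ±1 (not J=0↔0): J: 1 → 3, ΔJ = +2 — fails.

the ΔJ = 0, ±1 rule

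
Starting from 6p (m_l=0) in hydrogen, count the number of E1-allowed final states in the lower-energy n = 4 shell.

E1 requires Δl = ±1, so l_f ∈ {0, 2}; with 0 ≤ l_f ≤ n_f−1 = 3, the allowed l_f values are {0, 2}.
For l_f = 0: m_f ∈ {m_i−1, m_i, m_i+1} ∩ [−0, 0] = {0} → 1 state.
For l_f = 2: m_f ∈ {m_i−1, m_i, m_i+1} ∩ [−2, 2] = {-1, 0, 1} → 3 states.
Total: 4.

4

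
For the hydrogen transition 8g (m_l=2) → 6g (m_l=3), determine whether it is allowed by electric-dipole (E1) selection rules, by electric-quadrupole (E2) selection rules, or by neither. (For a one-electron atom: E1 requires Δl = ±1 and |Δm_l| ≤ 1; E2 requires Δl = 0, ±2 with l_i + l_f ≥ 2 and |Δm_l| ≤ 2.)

E2

Δl = 4 − 4 = +0; l_i + l_f = 8.
Δm_l = +1.
E1 (Δl = ±1, |Δm_l| ≤ 1): not satisfied.
E2 (Δl = 0,±2, l_i+l_f ≥ 2, |Δm_l| ≤ 2): satisfied.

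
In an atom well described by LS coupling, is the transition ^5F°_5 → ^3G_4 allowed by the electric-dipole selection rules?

forbidden

Reading off the term symbols: S 2→1, L 3→4, J 5→4, parity odd→even.
Parity must change: odd → even — passes.
ΔS = 0: S: 2 → 1 — fails.
ΔL = 0, ±1 (not L=0↔0): L: 3 → 4, ΔL = +1 — passes.
ΔJ = 0, ±1 (not J=0↔0): J: 5 → 4, ΔJ = -1 — passes.
Rule(s) violated: ΔS.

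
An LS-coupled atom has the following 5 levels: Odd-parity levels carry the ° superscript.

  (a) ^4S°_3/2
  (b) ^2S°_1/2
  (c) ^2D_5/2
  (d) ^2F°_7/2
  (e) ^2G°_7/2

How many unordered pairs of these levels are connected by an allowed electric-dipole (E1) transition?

(a)–(b): forbidden (parity, ΔS, ΔL).
(a)–(c): forbidden (ΔS, ΔL).
(a)–(d): forbidden (parity, ΔS, ΔL, ΔJ).
(a)–(e): forbidden (parity, ΔS, ΔL, ΔJ).
(b)–(c): forbidden (ΔL, ΔJ).
(b)–(d): forbidden (parity, ΔL, ΔJ).
(b)–(e): forbidden (parity, ΔL, ΔJ).
(c)–(d): allowed.
(c)–(e): forbidden (ΔL).
(d)–(e): forbidden (parity).
Allowed pairs: 1 of 10.

1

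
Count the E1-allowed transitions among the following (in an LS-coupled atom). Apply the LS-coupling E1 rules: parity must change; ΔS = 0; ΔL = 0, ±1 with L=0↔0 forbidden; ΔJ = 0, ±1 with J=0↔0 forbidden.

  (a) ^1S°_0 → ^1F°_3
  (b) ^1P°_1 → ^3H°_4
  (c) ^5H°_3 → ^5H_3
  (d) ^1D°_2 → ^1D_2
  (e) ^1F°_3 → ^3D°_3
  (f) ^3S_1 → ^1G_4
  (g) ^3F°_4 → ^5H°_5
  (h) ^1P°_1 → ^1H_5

(a) forbidden (parity, ΔL, ΔJ fail)
(b) forbidden (parity, ΔS, ΔL, ΔJ fail)
(c) allowed
(d) allowed
(e) forbidden (parity, ΔS fail)
(f) forbidden (parity, ΔS, ΔL, ΔJ fail)
(g) forbidden (parity, ΔS, ΔL fail)
(h) forbidden (ΔL, ΔJ fail)
Total allowed: 2 of 8.

2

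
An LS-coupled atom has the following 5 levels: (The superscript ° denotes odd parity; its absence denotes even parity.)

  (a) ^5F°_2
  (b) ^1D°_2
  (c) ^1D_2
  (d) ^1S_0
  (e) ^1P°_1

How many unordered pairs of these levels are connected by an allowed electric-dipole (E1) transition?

3

(a)–(b): forbidden (parity, ΔS).
(a)–(c): forbidden (ΔS).
(a)–(d): forbidden (ΔS, ΔL, ΔJ).
(a)–(e): forbidden (parity, ΔS, ΔL).
(b)–(c): allowed.
(b)–(d): forbidden (ΔL, ΔJ).
(b)–(e): forbidden (parity).
(c)–(d): forbidden (parity, ΔL, ΔJ).
(c)–(e): allowed.
(d)–(e): allowed.
Allowed pairs: 3 of 10.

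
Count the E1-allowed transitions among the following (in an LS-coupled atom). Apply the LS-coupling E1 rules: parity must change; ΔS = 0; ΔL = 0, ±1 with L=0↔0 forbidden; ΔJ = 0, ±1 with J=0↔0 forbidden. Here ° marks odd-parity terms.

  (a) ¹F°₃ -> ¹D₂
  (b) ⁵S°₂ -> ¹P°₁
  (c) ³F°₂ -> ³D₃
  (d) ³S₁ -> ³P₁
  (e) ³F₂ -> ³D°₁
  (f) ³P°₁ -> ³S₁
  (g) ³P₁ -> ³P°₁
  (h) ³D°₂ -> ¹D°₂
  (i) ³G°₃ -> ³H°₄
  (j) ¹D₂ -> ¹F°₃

6

(a) allowed
(b) forbidden (parity, ΔS fail)
(c) allowed
(d) forbidden (parity fails)
(e) allowed
(f) allowed
(g) allowed
(h) forbidden (parity, ΔS fail)
(i) forbidden (parity fails)
(j) allowed
Total allowed: 6 of 10.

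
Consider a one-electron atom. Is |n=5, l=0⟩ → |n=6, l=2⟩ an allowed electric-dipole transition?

Δl = 2 − 0 = +2; the E1 rule Δl = ±1 is fails.
The transition is electric-dipole forbidden.

forbidden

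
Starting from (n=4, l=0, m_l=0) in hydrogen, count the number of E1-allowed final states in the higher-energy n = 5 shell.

3

E1 requires Δl = ±1, so l_f ∈ {-1, 1}; with 0 ≤ l_f ≤ n_f−1 = 4, the allowed l_f values are {1}.
For l_f = 1: m_f ∈ {m_i−1, m_i, m_i+1} ∩ [−1, 1] = {-1, 0, 1} → 3 states.
Total: 3.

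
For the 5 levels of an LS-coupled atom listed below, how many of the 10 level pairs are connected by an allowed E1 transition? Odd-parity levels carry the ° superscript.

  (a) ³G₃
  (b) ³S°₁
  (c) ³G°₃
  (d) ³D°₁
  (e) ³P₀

3

(a)–(b): forbidden (ΔL, ΔJ).
(a)–(c): allowed.
(a)–(d): forbidden (ΔL, ΔJ).
(a)–(e): forbidden (parity, ΔL, ΔJ).
(b)–(c): forbidden (parity, ΔL, ΔJ).
(b)–(d): forbidden (parity, ΔL).
(b)–(e): allowed.
(c)–(d): forbidden (parity, ΔL, ΔJ).
(c)–(e): forbidden (ΔL, ΔJ).
(d)–(e): allowed.
Allowed pairs: 3 of 10.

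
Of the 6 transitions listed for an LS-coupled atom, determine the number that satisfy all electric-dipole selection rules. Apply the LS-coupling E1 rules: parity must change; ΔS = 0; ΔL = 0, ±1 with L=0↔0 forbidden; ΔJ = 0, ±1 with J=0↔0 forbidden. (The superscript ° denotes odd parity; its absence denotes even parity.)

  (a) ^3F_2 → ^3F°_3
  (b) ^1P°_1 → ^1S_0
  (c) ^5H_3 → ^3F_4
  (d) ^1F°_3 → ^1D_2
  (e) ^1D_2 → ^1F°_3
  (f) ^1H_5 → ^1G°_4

(a) allowed
(b) allowed
(c) forbidden (parity, ΔS, ΔL fail)
(d) allowed
(e) allowed
(f) allowed
Total allowed: 5 of 6.

5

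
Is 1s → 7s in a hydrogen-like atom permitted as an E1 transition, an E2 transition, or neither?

neither

Δl = 0 − 0 = +0; l_i + l_f = 0.
E1 (Δl = ±1): not satisfied.
E2 (Δl = 0,±2, l_i+l_f ≥ 2): not satisfied.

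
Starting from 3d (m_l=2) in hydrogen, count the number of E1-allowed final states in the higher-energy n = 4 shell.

4

E1 requires Δl = ±1, so l_f ∈ {1, 3}; with 0 ≤ l_f ≤ n_f−1 = 3, the allowed l_f values are {1, 3}.
For l_f = 1: m_f ∈ {m_i−1, m_i, m_i+1} ∩ [−1, 1] = {1} → 1 state.
For l_f = 3: m_f ∈ {m_i−1, m_i, m_i+1} ∩ [−3, 3] = {1, 2, 3} → 3 states.
Total: 4.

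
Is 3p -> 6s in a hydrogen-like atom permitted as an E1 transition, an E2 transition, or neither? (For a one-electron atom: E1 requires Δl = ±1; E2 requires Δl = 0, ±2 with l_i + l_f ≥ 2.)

E1

Δl = 0 − 1 = -1; l_i + l_f = 1.
E1 (Δl = ±1): satisfied.
E2 (Δl = 0,±2, l_i+l_f ≥ 2): not satisfied.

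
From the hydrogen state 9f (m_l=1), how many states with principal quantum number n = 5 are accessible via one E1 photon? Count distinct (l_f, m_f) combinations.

6

E1 requires Δl = ±1, so l_f ∈ {2, 4}; with 0 ≤ l_f ≤ n_f−1 = 4, the allowed l_f values are {2, 4}.
For l_f = 2: m_f ∈ {m_i−1, m_i, m_i+1} ∩ [−2, 2] = {0, 1, 2} → 3 states.
For l_f = 4: m_f ∈ {m_i−1, m_i, m_i+1} ∩ [−4, 4] = {0, 1, 2} → 3 states.
Total: 6.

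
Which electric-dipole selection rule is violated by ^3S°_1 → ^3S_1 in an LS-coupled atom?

Parity must change: odd → even — satisfied.
ΔS = 0: S: 1 → 1 — satisfied.
ΔL = 0, ±1 (not L=0↔0): L: 0 → 0, ΔL = +0 — violated.
ΔJ = 0, ±1 (not J=0↔0): J: 1 → 1, ΔJ = +0 — satisfied.

the L=0 ↔ L=0 exclusion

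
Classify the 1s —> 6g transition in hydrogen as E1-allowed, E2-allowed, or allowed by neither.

neither

Δl = 4 − 0 = +4; l_i + l_f = 4.
E1 (Δl = ±1): not satisfied.
E2 (Δl = 0,±2, l_i+l_f ≥ 2): not satisfied.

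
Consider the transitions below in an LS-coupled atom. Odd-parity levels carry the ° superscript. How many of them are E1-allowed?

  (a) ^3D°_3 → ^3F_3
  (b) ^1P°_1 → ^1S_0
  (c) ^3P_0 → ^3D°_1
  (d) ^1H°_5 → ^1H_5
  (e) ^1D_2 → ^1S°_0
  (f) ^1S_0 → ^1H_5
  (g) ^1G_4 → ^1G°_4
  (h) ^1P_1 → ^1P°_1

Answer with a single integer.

6

(a) allowed
(b) allowed
(c) allowed
(d) allowed
(e) forbidden (ΔL, ΔJ fail)
(f) forbidden (parity, ΔL, ΔJ fail)
(g) allowed
(h) allowed
Total allowed: 6 of 8.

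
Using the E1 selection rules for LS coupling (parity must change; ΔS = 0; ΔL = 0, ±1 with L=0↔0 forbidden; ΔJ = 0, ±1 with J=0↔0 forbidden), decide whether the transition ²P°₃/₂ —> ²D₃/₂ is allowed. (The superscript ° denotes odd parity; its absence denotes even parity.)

allowed

Initial level: S=1/2, L=1, J=3/2, parity odd. Final level: S=1/2, L=2, J=3/2, parity even.
Parity must change: odd → even — ok.
ΔS = 0: S: 1/2 → 1/2 — ok.
ΔL = 0, ±1 (not L=0↔0): L: 1 → 2, ΔL = +1 — ok.
ΔJ = 0, ±1 (not J=0↔0): J: 3/2 → 3/2, ΔJ = +0 — ok.
All four E1 rules are satisfied.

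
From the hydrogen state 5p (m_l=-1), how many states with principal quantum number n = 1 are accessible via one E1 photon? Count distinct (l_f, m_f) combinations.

E1 requires Δl = ±1, so l_f ∈ {0, 2}; with 0 ≤ l_f ≤ n_f−1 = 0, the allowed l_f values are {0}.
For l_f = 0: m_f ∈ {m_i−1, m_i, m_i+1} ∩ [−0, 0] = {0} → 1 state.
Total: 1.

1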